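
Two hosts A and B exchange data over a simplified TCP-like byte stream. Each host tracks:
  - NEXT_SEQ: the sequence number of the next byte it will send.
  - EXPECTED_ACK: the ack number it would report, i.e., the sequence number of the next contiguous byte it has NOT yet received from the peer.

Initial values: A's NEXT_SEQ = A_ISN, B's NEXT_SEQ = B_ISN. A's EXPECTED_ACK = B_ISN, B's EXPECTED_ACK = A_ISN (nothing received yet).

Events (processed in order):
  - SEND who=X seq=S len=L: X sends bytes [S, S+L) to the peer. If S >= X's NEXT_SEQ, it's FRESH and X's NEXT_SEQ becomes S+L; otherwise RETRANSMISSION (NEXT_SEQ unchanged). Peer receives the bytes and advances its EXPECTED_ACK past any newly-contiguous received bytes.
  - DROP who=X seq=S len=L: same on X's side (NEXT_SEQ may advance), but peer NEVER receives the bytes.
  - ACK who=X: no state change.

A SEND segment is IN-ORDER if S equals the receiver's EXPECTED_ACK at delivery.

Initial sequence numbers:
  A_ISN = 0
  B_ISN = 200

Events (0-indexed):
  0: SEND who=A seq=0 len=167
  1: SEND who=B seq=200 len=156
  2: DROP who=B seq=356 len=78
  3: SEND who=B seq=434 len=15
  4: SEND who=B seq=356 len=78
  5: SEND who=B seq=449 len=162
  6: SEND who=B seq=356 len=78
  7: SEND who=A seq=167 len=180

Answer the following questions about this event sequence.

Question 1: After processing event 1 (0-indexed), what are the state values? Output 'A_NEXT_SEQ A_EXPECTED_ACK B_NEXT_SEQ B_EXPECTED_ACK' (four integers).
After event 0: A_seq=167 A_ack=200 B_seq=200 B_ack=167
After event 1: A_seq=167 A_ack=356 B_seq=356 B_ack=167

167 356 356 167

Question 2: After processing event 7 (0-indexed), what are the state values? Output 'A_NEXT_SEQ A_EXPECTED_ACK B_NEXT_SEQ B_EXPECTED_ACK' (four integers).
After event 0: A_seq=167 A_ack=200 B_seq=200 B_ack=167
After event 1: A_seq=167 A_ack=356 B_seq=356 B_ack=167
After event 2: A_seq=167 A_ack=356 B_seq=434 B_ack=167
After event 3: A_seq=167 A_ack=356 B_seq=449 B_ack=167
After event 4: A_seq=167 A_ack=449 B_seq=449 B_ack=167
After event 5: A_seq=167 A_ack=611 B_seq=611 B_ack=167
After event 6: A_seq=167 A_ack=611 B_seq=611 B_ack=167
After event 7: A_seq=347 A_ack=611 B_seq=611 B_ack=347

347 611 611 347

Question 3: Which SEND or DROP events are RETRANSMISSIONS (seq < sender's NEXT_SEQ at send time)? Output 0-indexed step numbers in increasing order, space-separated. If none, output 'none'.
Step 0: SEND seq=0 -> fresh
Step 1: SEND seq=200 -> fresh
Step 2: DROP seq=356 -> fresh
Step 3: SEND seq=434 -> fresh
Step 4: SEND seq=356 -> retransmit
Step 5: SEND seq=449 -> fresh
Step 6: SEND seq=356 -> retransmit
Step 7: SEND seq=167 -> fresh

Answer: 4 6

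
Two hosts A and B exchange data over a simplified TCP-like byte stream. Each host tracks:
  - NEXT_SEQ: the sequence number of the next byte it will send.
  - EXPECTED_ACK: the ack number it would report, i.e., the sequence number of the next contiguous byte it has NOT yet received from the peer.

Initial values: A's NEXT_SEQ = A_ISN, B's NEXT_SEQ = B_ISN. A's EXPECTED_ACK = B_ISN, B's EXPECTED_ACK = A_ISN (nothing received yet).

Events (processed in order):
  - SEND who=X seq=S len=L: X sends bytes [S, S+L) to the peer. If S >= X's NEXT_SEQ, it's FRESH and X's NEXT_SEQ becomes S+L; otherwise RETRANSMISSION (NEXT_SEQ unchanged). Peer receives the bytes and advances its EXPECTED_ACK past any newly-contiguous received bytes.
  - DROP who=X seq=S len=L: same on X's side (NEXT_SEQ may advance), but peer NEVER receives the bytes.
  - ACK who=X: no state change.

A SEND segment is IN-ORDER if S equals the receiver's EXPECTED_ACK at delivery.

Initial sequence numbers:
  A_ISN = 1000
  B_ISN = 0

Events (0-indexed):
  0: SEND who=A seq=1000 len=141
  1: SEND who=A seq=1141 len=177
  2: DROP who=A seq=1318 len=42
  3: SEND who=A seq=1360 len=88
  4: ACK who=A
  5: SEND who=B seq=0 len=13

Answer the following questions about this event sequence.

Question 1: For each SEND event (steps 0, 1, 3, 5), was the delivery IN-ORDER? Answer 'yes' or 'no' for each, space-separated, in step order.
Step 0: SEND seq=1000 -> in-order
Step 1: SEND seq=1141 -> in-order
Step 3: SEND seq=1360 -> out-of-order
Step 5: SEND seq=0 -> in-order

Answer: yes yes no yes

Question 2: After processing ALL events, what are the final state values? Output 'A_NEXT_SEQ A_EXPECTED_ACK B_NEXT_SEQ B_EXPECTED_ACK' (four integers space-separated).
Answer: 1448 13 13 1318

Derivation:
After event 0: A_seq=1141 A_ack=0 B_seq=0 B_ack=1141
After event 1: A_seq=1318 A_ack=0 B_seq=0 B_ack=1318
After event 2: A_seq=1360 A_ack=0 B_seq=0 B_ack=1318
After event 3: A_seq=1448 A_ack=0 B_seq=0 B_ack=1318
After event 4: A_seq=1448 A_ack=0 B_seq=0 B_ack=1318
After event 5: A_seq=1448 A_ack=13 B_seq=13 B_ack=1318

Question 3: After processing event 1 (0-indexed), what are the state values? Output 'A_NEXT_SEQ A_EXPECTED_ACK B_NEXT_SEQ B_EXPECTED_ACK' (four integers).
After event 0: A_seq=1141 A_ack=0 B_seq=0 B_ack=1141
After event 1: A_seq=1318 A_ack=0 B_seq=0 B_ack=1318

1318 0 0 1318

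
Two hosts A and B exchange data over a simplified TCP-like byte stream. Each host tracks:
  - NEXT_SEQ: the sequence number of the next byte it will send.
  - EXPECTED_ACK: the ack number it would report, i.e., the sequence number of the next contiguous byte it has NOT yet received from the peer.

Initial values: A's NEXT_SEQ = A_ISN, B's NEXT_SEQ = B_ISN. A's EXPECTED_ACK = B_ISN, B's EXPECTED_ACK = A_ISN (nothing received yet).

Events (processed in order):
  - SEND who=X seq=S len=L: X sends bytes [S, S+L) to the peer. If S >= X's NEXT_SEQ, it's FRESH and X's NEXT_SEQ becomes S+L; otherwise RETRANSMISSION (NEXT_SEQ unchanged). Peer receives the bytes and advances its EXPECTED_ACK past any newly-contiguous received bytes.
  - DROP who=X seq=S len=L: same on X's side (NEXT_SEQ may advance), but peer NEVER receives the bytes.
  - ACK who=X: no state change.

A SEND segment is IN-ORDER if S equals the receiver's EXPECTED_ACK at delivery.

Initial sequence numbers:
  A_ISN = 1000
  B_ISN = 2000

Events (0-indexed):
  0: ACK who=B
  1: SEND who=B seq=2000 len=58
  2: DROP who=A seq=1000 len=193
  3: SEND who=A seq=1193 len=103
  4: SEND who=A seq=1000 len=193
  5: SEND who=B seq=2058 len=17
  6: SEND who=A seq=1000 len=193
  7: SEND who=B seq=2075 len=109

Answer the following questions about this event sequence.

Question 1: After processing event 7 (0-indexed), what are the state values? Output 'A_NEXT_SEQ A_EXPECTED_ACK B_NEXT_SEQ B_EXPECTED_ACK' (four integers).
After event 0: A_seq=1000 A_ack=2000 B_seq=2000 B_ack=1000
After event 1: A_seq=1000 A_ack=2058 B_seq=2058 B_ack=1000
After event 2: A_seq=1193 A_ack=2058 B_seq=2058 B_ack=1000
After event 3: A_seq=1296 A_ack=2058 B_seq=2058 B_ack=1000
After event 4: A_seq=1296 A_ack=2058 B_seq=2058 B_ack=1296
After event 5: A_seq=1296 A_ack=2075 B_seq=2075 B_ack=1296
After event 6: A_seq=1296 A_ack=2075 B_seq=2075 B_ack=1296
After event 7: A_seq=1296 A_ack=2184 B_seq=2184 B_ack=1296

1296 2184 2184 1296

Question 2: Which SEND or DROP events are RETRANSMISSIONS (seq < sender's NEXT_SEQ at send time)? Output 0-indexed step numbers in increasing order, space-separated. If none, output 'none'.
Step 1: SEND seq=2000 -> fresh
Step 2: DROP seq=1000 -> fresh
Step 3: SEND seq=1193 -> fresh
Step 4: SEND seq=1000 -> retransmit
Step 5: SEND seq=2058 -> fresh
Step 6: SEND seq=1000 -> retransmit
Step 7: SEND seq=2075 -> fresh

Answer: 4 6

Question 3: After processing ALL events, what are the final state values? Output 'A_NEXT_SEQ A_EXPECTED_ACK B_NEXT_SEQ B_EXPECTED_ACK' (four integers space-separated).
Answer: 1296 2184 2184 1296

Derivation:
After event 0: A_seq=1000 A_ack=2000 B_seq=2000 B_ack=1000
After event 1: A_seq=1000 A_ack=2058 B_seq=2058 B_ack=1000
After event 2: A_seq=1193 A_ack=2058 B_seq=2058 B_ack=1000
After event 3: A_seq=1296 A_ack=2058 B_seq=2058 B_ack=1000
After event 4: A_seq=1296 A_ack=2058 B_seq=2058 B_ack=1296
After event 5: A_seq=1296 A_ack=2075 B_seq=2075 B_ack=1296
After event 6: A_seq=1296 A_ack=2075 B_seq=2075 B_ack=1296
After event 7: A_seq=1296 A_ack=2184 B_seq=2184 B_ack=1296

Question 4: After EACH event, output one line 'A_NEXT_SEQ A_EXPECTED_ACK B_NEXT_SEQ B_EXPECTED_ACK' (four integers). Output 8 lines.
1000 2000 2000 1000
1000 2058 2058 1000
1193 2058 2058 1000
1296 2058 2058 1000
1296 2058 2058 1296
1296 2075 2075 1296
1296 2075 2075 1296
1296 2184 2184 1296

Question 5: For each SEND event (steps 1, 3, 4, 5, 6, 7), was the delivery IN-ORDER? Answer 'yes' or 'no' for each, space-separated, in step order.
Step 1: SEND seq=2000 -> in-order
Step 3: SEND seq=1193 -> out-of-order
Step 4: SEND seq=1000 -> in-order
Step 5: SEND seq=2058 -> in-order
Step 6: SEND seq=1000 -> out-of-order
Step 7: SEND seq=2075 -> in-order

Answer: yes no yes yes no yes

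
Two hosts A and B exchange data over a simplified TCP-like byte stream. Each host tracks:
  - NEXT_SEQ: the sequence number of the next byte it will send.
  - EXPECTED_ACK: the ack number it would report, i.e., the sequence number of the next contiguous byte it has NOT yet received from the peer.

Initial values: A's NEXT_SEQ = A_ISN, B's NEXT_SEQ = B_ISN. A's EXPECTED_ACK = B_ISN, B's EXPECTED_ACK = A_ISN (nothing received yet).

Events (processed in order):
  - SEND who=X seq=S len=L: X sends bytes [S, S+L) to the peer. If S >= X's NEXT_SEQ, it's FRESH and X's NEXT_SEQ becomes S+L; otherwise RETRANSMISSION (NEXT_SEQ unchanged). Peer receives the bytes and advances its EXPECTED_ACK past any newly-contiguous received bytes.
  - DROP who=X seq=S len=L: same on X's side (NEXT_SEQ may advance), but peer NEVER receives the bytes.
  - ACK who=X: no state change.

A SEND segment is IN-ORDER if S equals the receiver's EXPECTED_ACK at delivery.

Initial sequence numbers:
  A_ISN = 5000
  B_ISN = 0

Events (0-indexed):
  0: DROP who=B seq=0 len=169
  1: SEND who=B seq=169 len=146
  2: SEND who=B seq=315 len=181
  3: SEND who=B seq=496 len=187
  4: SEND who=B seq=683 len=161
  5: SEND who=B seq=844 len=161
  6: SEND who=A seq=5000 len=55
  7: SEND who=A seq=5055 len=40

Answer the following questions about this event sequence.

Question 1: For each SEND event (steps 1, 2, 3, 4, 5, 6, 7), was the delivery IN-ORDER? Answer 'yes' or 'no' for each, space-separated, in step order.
Answer: no no no no no yes yes

Derivation:
Step 1: SEND seq=169 -> out-of-order
Step 2: SEND seq=315 -> out-of-order
Step 3: SEND seq=496 -> out-of-order
Step 4: SEND seq=683 -> out-of-order
Step 5: SEND seq=844 -> out-of-order
Step 6: SEND seq=5000 -> in-order
Step 7: SEND seq=5055 -> in-order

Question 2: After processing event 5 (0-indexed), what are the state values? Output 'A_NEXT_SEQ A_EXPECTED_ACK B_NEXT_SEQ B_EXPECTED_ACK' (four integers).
After event 0: A_seq=5000 A_ack=0 B_seq=169 B_ack=5000
After event 1: A_seq=5000 A_ack=0 B_seq=315 B_ack=5000
After event 2: A_seq=5000 A_ack=0 B_seq=496 B_ack=5000
After event 3: A_seq=5000 A_ack=0 B_seq=683 B_ack=5000
After event 4: A_seq=5000 A_ack=0 B_seq=844 B_ack=5000
After event 5: A_seq=5000 A_ack=0 B_seq=1005 B_ack=5000

5000 0 1005 5000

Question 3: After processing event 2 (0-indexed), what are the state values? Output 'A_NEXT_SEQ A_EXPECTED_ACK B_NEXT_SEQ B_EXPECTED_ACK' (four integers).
After event 0: A_seq=5000 A_ack=0 B_seq=169 B_ack=5000
After event 1: A_seq=5000 A_ack=0 B_seq=315 B_ack=5000
After event 2: A_seq=5000 A_ack=0 B_seq=496 B_ack=5000

5000 0 496 5000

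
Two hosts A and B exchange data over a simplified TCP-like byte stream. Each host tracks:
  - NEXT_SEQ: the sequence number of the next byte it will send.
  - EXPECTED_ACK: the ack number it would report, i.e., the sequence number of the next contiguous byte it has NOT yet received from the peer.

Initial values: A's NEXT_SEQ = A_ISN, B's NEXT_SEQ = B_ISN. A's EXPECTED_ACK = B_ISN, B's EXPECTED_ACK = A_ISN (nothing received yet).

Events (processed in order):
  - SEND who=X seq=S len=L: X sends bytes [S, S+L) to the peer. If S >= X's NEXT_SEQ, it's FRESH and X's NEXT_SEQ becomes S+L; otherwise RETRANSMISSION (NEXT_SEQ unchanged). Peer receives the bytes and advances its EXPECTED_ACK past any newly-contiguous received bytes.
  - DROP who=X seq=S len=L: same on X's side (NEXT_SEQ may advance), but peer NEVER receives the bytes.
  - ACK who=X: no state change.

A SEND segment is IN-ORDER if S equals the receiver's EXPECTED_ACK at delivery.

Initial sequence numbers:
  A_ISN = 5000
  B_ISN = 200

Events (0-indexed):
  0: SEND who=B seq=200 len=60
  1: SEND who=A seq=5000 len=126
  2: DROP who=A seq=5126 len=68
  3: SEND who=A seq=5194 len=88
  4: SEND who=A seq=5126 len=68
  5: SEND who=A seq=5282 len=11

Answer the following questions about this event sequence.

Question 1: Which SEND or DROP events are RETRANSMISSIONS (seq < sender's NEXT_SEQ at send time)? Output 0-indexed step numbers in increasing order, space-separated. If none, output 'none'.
Step 0: SEND seq=200 -> fresh
Step 1: SEND seq=5000 -> fresh
Step 2: DROP seq=5126 -> fresh
Step 3: SEND seq=5194 -> fresh
Step 4: SEND seq=5126 -> retransmit
Step 5: SEND seq=5282 -> fresh

Answer: 4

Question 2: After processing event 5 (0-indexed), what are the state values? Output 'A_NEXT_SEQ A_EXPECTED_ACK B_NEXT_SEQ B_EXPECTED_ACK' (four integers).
After event 0: A_seq=5000 A_ack=260 B_seq=260 B_ack=5000
After event 1: A_seq=5126 A_ack=260 B_seq=260 B_ack=5126
After event 2: A_seq=5194 A_ack=260 B_seq=260 B_ack=5126
After event 3: A_seq=5282 A_ack=260 B_seq=260 B_ack=5126
After event 4: A_seq=5282 A_ack=260 B_seq=260 B_ack=5282
After event 5: A_seq=5293 A_ack=260 B_seq=260 B_ack=5293

5293 260 260 5293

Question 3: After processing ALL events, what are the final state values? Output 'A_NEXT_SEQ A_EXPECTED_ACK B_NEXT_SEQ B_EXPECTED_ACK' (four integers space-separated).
After event 0: A_seq=5000 A_ack=260 B_seq=260 B_ack=5000
After event 1: A_seq=5126 A_ack=260 B_seq=260 B_ack=5126
After event 2: A_seq=5194 A_ack=260 B_seq=260 B_ack=5126
After event 3: A_seq=5282 A_ack=260 B_seq=260 B_ack=5126
After event 4: A_seq=5282 A_ack=260 B_seq=260 B_ack=5282
After event 5: A_seq=5293 A_ack=260 B_seq=260 B_ack=5293

Answer: 5293 260 260 5293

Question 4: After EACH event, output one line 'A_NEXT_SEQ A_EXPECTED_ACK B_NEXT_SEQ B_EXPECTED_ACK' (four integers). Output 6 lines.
5000 260 260 5000
5126 260 260 5126
5194 260 260 5126
5282 260 260 5126
5282 260 260 5282
5293 260 260 5293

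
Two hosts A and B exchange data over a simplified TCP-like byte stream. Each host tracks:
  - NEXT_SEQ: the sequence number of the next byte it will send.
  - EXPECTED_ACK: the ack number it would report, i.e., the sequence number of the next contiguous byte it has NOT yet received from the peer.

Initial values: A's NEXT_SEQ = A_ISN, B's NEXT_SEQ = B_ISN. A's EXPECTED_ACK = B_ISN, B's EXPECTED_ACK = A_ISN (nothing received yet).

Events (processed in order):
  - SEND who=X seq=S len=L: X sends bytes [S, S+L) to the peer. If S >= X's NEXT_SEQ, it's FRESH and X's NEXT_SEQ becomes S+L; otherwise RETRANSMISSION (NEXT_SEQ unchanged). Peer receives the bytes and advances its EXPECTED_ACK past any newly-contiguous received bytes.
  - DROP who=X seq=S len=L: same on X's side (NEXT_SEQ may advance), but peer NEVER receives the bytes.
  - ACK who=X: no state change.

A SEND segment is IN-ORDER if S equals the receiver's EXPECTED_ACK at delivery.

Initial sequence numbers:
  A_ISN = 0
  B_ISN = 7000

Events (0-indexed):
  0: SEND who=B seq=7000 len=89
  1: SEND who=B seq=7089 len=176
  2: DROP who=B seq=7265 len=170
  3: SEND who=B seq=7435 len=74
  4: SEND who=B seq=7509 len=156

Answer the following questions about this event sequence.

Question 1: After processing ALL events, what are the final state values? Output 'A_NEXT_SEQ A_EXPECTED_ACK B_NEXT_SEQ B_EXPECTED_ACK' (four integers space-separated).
After event 0: A_seq=0 A_ack=7089 B_seq=7089 B_ack=0
After event 1: A_seq=0 A_ack=7265 B_seq=7265 B_ack=0
After event 2: A_seq=0 A_ack=7265 B_seq=7435 B_ack=0
After event 3: A_seq=0 A_ack=7265 B_seq=7509 B_ack=0
After event 4: A_seq=0 A_ack=7265 B_seq=7665 B_ack=0

Answer: 0 7265 7665 0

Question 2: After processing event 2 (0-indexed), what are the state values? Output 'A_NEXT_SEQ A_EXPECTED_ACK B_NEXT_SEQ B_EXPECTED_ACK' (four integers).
After event 0: A_seq=0 A_ack=7089 B_seq=7089 B_ack=0
After event 1: A_seq=0 A_ack=7265 B_seq=7265 B_ack=0
After event 2: A_seq=0 A_ack=7265 B_seq=7435 B_ack=0

0 7265 7435 0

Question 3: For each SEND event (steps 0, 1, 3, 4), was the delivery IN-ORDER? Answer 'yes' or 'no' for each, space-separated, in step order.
Answer: yes yes no no

Derivation:
Step 0: SEND seq=7000 -> in-order
Step 1: SEND seq=7089 -> in-order
Step 3: SEND seq=7435 -> out-of-order
Step 4: SEND seq=7509 -> out-of-order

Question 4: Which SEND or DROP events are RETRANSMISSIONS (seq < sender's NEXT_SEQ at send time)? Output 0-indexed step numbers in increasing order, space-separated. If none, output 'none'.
Answer: none

Derivation:
Step 0: SEND seq=7000 -> fresh
Step 1: SEND seq=7089 -> fresh
Step 2: DROP seq=7265 -> fresh
Step 3: SEND seq=7435 -> fresh
Step 4: SEND seq=7509 -> fresh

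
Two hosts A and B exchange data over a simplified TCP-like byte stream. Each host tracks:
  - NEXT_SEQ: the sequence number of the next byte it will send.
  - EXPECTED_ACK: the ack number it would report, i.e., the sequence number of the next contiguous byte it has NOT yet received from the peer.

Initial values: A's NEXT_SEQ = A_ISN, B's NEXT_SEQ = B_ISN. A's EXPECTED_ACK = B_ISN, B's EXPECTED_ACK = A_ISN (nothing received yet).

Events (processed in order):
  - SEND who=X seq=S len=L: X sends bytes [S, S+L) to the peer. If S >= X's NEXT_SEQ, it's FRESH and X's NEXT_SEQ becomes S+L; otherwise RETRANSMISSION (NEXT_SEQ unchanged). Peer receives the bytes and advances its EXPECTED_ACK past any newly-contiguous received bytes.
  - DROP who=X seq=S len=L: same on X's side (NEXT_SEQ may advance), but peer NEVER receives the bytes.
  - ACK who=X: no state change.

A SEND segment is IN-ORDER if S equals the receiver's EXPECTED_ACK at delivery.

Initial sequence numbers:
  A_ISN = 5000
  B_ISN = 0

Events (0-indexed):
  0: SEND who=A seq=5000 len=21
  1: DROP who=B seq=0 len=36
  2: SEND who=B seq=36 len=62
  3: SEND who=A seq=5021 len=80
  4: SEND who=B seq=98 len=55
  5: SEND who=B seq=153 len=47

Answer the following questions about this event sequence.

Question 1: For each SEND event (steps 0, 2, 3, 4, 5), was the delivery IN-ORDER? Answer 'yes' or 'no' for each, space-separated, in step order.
Step 0: SEND seq=5000 -> in-order
Step 2: SEND seq=36 -> out-of-order
Step 3: SEND seq=5021 -> in-order
Step 4: SEND seq=98 -> out-of-order
Step 5: SEND seq=153 -> out-of-order

Answer: yes no yes no no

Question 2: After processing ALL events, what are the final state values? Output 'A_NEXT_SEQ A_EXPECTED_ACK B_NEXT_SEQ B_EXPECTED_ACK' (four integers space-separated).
After event 0: A_seq=5021 A_ack=0 B_seq=0 B_ack=5021
After event 1: A_seq=5021 A_ack=0 B_seq=36 B_ack=5021
After event 2: A_seq=5021 A_ack=0 B_seq=98 B_ack=5021
After event 3: A_seq=5101 A_ack=0 B_seq=98 B_ack=5101
After event 4: A_seq=5101 A_ack=0 B_seq=153 B_ack=5101
After event 5: A_seq=5101 A_ack=0 B_seq=200 B_ack=5101

Answer: 5101 0 200 5101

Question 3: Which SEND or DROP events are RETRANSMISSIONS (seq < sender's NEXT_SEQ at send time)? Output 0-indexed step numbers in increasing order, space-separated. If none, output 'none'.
Step 0: SEND seq=5000 -> fresh
Step 1: DROP seq=0 -> fresh
Step 2: SEND seq=36 -> fresh
Step 3: SEND seq=5021 -> fresh
Step 4: SEND seq=98 -> fresh
Step 5: SEND seq=153 -> fresh

Answer: none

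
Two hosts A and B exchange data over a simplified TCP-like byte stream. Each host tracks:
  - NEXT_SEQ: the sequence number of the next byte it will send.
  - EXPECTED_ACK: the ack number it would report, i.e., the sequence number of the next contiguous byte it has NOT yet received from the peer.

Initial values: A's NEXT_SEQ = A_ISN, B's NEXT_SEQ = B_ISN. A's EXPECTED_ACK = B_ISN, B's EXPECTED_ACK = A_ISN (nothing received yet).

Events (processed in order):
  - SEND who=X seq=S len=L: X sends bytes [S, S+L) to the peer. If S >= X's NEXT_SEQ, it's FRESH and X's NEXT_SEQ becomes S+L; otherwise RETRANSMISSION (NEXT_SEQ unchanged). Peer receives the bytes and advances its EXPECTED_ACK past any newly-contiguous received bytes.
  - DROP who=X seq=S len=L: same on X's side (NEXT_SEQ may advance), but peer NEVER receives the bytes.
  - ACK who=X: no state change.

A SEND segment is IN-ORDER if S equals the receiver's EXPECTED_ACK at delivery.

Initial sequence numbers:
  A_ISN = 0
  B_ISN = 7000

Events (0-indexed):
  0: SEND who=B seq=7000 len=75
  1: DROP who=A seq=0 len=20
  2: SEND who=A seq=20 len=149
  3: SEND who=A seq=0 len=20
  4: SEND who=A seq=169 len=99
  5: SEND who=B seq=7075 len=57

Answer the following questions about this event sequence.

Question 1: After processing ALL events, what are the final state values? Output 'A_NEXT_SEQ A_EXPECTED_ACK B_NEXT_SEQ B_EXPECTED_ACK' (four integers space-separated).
Answer: 268 7132 7132 268

Derivation:
After event 0: A_seq=0 A_ack=7075 B_seq=7075 B_ack=0
After event 1: A_seq=20 A_ack=7075 B_seq=7075 B_ack=0
After event 2: A_seq=169 A_ack=7075 B_seq=7075 B_ack=0
After event 3: A_seq=169 A_ack=7075 B_seq=7075 B_ack=169
After event 4: A_seq=268 A_ack=7075 B_seq=7075 B_ack=268
After event 5: A_seq=268 A_ack=7132 B_seq=7132 B_ack=268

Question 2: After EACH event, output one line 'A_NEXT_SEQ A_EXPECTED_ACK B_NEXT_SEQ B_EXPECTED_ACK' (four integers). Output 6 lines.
0 7075 7075 0
20 7075 7075 0
169 7075 7075 0
169 7075 7075 169
268 7075 7075 268
268 7132 7132 268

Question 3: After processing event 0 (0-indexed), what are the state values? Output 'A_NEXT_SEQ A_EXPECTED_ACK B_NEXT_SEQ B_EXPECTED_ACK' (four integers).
After event 0: A_seq=0 A_ack=7075 B_seq=7075 B_ack=0

0 7075 7075 0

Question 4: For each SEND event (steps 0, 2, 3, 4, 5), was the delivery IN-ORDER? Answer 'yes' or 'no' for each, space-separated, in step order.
Answer: yes no yes yes yes

Derivation:
Step 0: SEND seq=7000 -> in-order
Step 2: SEND seq=20 -> out-of-order
Step 3: SEND seq=0 -> in-order
Step 4: SEND seq=169 -> in-order
Step 5: SEND seq=7075 -> in-order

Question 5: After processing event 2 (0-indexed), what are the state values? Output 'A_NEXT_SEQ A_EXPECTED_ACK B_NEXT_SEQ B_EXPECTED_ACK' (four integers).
After event 0: A_seq=0 A_ack=7075 B_seq=7075 B_ack=0
After event 1: A_seq=20 A_ack=7075 B_seq=7075 B_ack=0
After event 2: A_seq=169 A_ack=7075 B_seq=7075 B_ack=0

169 7075 7075 0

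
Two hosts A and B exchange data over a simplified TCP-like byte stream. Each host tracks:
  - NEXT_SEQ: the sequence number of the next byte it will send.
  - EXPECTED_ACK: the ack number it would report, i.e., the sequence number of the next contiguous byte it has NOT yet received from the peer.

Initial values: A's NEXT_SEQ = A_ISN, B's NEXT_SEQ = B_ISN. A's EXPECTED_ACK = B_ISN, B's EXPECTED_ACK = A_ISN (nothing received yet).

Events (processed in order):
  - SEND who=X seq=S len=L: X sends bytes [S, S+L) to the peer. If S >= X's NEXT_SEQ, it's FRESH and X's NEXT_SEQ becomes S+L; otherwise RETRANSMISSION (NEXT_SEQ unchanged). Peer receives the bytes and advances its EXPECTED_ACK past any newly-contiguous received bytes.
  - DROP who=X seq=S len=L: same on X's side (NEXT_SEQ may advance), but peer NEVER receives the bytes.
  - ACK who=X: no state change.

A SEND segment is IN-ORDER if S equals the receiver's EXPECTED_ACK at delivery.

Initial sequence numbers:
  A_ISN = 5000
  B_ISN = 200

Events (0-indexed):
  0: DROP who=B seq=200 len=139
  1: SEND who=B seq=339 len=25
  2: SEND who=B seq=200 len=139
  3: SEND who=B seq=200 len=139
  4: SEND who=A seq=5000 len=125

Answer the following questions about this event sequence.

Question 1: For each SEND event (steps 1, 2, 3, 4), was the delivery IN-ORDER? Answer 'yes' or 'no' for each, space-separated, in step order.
Step 1: SEND seq=339 -> out-of-order
Step 2: SEND seq=200 -> in-order
Step 3: SEND seq=200 -> out-of-order
Step 4: SEND seq=5000 -> in-order

Answer: no yes no yes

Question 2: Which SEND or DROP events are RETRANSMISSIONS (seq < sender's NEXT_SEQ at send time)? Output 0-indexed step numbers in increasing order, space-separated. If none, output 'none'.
Answer: 2 3

Derivation:
Step 0: DROP seq=200 -> fresh
Step 1: SEND seq=339 -> fresh
Step 2: SEND seq=200 -> retransmit
Step 3: SEND seq=200 -> retransmit
Step 4: SEND seq=5000 -> fresh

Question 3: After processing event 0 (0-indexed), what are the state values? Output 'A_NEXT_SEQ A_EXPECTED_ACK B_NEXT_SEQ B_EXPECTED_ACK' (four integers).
After event 0: A_seq=5000 A_ack=200 B_seq=339 B_ack=5000

5000 200 339 5000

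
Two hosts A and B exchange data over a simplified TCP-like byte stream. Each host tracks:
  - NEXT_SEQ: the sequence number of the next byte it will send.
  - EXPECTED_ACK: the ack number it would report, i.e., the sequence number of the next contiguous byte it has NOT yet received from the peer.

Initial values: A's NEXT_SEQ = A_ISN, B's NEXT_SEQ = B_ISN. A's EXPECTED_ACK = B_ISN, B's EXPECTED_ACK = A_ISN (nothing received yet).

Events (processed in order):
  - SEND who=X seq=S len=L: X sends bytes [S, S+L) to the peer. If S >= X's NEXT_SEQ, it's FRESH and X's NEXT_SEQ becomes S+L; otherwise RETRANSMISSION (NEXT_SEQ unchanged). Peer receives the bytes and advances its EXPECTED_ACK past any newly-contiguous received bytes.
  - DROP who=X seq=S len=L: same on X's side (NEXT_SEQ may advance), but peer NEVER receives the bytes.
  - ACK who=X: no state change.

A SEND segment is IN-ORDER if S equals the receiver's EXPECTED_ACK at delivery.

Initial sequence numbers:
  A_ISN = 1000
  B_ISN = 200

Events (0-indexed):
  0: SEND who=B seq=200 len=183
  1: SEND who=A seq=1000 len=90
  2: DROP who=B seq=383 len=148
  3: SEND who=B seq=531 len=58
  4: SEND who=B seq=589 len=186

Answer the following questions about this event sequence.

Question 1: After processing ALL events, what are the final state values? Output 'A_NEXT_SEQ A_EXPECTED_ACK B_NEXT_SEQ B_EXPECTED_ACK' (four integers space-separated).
Answer: 1090 383 775 1090

Derivation:
After event 0: A_seq=1000 A_ack=383 B_seq=383 B_ack=1000
After event 1: A_seq=1090 A_ack=383 B_seq=383 B_ack=1090
After event 2: A_seq=1090 A_ack=383 B_seq=531 B_ack=1090
After event 3: A_seq=1090 A_ack=383 B_seq=589 B_ack=1090
After event 4: A_seq=1090 A_ack=383 B_seq=775 B_ack=1090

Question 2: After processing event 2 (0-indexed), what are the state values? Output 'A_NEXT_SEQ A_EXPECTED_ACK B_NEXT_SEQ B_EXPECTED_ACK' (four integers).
After event 0: A_seq=1000 A_ack=383 B_seq=383 B_ack=1000
After event 1: A_seq=1090 A_ack=383 B_seq=383 B_ack=1090
After event 2: A_seq=1090 A_ack=383 B_seq=531 B_ack=1090

1090 383 531 1090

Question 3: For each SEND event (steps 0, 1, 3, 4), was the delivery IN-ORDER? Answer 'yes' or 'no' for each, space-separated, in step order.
Step 0: SEND seq=200 -> in-order
Step 1: SEND seq=1000 -> in-order
Step 3: SEND seq=531 -> out-of-order
Step 4: SEND seq=589 -> out-of-order

Answer: yes yes no no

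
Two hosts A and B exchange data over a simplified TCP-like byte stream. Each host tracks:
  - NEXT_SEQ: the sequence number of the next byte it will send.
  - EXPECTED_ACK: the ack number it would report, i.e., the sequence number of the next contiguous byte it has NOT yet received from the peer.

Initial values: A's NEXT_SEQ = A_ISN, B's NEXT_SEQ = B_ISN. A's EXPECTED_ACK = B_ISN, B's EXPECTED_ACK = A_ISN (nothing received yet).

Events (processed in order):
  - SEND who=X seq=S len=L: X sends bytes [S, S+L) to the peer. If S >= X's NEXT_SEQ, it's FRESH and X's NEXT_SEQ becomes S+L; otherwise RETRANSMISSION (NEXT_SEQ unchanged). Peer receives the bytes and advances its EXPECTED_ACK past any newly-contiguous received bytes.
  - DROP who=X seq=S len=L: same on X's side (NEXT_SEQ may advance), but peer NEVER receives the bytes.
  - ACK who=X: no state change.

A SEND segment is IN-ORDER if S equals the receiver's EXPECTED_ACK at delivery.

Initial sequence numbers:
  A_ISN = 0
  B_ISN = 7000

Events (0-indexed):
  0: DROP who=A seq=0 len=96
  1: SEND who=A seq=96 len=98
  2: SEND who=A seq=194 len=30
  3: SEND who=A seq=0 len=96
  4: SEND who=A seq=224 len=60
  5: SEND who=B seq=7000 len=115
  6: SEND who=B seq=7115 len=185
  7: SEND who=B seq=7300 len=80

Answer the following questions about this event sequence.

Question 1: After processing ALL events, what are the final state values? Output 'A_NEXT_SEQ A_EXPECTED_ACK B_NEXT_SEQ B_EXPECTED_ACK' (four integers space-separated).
Answer: 284 7380 7380 284

Derivation:
After event 0: A_seq=96 A_ack=7000 B_seq=7000 B_ack=0
After event 1: A_seq=194 A_ack=7000 B_seq=7000 B_ack=0
After event 2: A_seq=224 A_ack=7000 B_seq=7000 B_ack=0
After event 3: A_seq=224 A_ack=7000 B_seq=7000 B_ack=224
After event 4: A_seq=284 A_ack=7000 B_seq=7000 B_ack=284
After event 5: A_seq=284 A_ack=7115 B_seq=7115 B_ack=284
After event 6: A_seq=284 A_ack=7300 B_seq=7300 B_ack=284
After event 7: A_seq=284 A_ack=7380 B_seq=7380 B_ack=284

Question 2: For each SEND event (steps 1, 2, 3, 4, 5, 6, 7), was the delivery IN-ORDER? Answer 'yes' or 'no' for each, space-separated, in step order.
Step 1: SEND seq=96 -> out-of-order
Step 2: SEND seq=194 -> out-of-order
Step 3: SEND seq=0 -> in-order
Step 4: SEND seq=224 -> in-order
Step 5: SEND seq=7000 -> in-order
Step 6: SEND seq=7115 -> in-order
Step 7: SEND seq=7300 -> in-order

Answer: no no yes yes yes yes yes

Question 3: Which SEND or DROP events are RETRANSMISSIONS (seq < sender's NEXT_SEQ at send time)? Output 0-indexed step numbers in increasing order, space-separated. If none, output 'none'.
Step 0: DROP seq=0 -> fresh
Step 1: SEND seq=96 -> fresh
Step 2: SEND seq=194 -> fresh
Step 3: SEND seq=0 -> retransmit
Step 4: SEND seq=224 -> fresh
Step 5: SEND seq=7000 -> fresh
Step 6: SEND seq=7115 -> fresh
Step 7: SEND seq=7300 -> fresh

Answer: 3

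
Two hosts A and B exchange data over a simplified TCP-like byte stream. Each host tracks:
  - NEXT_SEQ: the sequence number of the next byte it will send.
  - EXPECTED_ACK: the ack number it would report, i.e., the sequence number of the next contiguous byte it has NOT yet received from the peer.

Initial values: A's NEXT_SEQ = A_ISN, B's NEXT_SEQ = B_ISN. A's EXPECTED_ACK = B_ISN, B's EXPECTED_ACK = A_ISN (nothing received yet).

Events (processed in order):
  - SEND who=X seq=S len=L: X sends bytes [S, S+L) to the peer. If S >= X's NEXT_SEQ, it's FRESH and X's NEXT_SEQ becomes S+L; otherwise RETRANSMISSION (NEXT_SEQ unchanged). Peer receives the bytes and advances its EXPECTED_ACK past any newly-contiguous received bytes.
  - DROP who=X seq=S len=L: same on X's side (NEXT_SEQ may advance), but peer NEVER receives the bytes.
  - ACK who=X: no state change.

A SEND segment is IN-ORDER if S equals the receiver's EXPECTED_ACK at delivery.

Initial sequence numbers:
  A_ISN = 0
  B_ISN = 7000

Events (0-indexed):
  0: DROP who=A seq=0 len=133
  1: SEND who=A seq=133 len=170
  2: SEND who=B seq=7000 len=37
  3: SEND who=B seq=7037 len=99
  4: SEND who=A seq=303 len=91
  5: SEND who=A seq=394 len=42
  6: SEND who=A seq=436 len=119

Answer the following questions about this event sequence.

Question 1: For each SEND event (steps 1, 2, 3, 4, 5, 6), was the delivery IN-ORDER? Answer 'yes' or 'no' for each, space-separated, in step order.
Step 1: SEND seq=133 -> out-of-order
Step 2: SEND seq=7000 -> in-order
Step 3: SEND seq=7037 -> in-order
Step 4: SEND seq=303 -> out-of-order
Step 5: SEND seq=394 -> out-of-order
Step 6: SEND seq=436 -> out-of-order

Answer: no yes yes no no no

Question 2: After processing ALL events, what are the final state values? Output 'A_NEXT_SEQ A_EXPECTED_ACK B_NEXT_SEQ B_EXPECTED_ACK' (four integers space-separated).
Answer: 555 7136 7136 0

Derivation:
After event 0: A_seq=133 A_ack=7000 B_seq=7000 B_ack=0
After event 1: A_seq=303 A_ack=7000 B_seq=7000 B_ack=0
After event 2: A_seq=303 A_ack=7037 B_seq=7037 B_ack=0
After event 3: A_seq=303 A_ack=7136 B_seq=7136 B_ack=0
After event 4: A_seq=394 A_ack=7136 B_seq=7136 B_ack=0
After event 5: A_seq=436 A_ack=7136 B_seq=7136 B_ack=0
After event 6: A_seq=555 A_ack=7136 B_seq=7136 B_ack=0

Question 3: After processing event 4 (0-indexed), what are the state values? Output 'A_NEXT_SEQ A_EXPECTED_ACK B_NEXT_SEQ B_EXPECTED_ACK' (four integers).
After event 0: A_seq=133 A_ack=7000 B_seq=7000 B_ack=0
After event 1: A_seq=303 A_ack=7000 B_seq=7000 B_ack=0
After event 2: A_seq=303 A_ack=7037 B_seq=7037 B_ack=0
After event 3: A_seq=303 A_ack=7136 B_seq=7136 B_ack=0
After event 4: A_seq=394 A_ack=7136 B_seq=7136 B_ack=0

394 7136 7136 0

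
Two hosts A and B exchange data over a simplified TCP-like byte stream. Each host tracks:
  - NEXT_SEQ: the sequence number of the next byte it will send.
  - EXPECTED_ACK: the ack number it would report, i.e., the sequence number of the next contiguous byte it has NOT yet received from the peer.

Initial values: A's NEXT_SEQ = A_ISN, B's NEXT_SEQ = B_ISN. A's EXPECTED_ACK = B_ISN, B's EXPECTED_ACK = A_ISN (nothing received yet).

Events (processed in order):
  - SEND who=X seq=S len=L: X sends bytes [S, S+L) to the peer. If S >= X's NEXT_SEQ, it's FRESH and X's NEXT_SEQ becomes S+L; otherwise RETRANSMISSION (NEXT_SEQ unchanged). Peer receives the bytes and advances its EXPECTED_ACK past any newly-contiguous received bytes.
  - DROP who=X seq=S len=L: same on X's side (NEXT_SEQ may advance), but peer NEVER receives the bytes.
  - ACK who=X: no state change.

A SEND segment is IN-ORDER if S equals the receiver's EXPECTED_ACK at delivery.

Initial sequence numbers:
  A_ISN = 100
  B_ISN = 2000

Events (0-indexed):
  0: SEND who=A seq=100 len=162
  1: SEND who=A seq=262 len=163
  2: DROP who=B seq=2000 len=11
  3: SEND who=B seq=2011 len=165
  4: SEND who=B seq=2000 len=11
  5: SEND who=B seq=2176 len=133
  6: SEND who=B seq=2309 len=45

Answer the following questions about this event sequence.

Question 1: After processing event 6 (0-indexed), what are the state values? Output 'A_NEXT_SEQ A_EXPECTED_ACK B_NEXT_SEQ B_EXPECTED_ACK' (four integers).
After event 0: A_seq=262 A_ack=2000 B_seq=2000 B_ack=262
After event 1: A_seq=425 A_ack=2000 B_seq=2000 B_ack=425
After event 2: A_seq=425 A_ack=2000 B_seq=2011 B_ack=425
After event 3: A_seq=425 A_ack=2000 B_seq=2176 B_ack=425
After event 4: A_seq=425 A_ack=2176 B_seq=2176 B_ack=425
After event 5: A_seq=425 A_ack=2309 B_seq=2309 B_ack=425
After event 6: A_seq=425 A_ack=2354 B_seq=2354 B_ack=425

425 2354 2354 425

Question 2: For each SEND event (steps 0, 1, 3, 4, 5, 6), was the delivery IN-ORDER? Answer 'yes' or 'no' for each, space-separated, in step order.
Answer: yes yes no yes yes yes

Derivation:
Step 0: SEND seq=100 -> in-order
Step 1: SEND seq=262 -> in-order
Step 3: SEND seq=2011 -> out-of-order
Step 4: SEND seq=2000 -> in-order
Step 5: SEND seq=2176 -> in-order
Step 6: SEND seq=2309 -> in-order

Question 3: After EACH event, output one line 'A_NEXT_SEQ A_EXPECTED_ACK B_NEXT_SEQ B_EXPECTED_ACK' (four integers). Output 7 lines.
262 2000 2000 262
425 2000 2000 425
425 2000 2011 425
425 2000 2176 425
425 2176 2176 425
425 2309 2309 425
425 2354 2354 425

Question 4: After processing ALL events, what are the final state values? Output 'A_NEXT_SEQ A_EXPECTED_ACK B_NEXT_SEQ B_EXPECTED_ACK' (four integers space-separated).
After event 0: A_seq=262 A_ack=2000 B_seq=2000 B_ack=262
After event 1: A_seq=425 A_ack=2000 B_seq=2000 B_ack=425
After event 2: A_seq=425 A_ack=2000 B_seq=2011 B_ack=425
After event 3: A_seq=425 A_ack=2000 B_seq=2176 B_ack=425
After event 4: A_seq=425 A_ack=2176 B_seq=2176 B_ack=425
After event 5: A_seq=425 A_ack=2309 B_seq=2309 B_ack=425
After event 6: A_seq=425 A_ack=2354 B_seq=2354 B_ack=425

Answer: 425 2354 2354 425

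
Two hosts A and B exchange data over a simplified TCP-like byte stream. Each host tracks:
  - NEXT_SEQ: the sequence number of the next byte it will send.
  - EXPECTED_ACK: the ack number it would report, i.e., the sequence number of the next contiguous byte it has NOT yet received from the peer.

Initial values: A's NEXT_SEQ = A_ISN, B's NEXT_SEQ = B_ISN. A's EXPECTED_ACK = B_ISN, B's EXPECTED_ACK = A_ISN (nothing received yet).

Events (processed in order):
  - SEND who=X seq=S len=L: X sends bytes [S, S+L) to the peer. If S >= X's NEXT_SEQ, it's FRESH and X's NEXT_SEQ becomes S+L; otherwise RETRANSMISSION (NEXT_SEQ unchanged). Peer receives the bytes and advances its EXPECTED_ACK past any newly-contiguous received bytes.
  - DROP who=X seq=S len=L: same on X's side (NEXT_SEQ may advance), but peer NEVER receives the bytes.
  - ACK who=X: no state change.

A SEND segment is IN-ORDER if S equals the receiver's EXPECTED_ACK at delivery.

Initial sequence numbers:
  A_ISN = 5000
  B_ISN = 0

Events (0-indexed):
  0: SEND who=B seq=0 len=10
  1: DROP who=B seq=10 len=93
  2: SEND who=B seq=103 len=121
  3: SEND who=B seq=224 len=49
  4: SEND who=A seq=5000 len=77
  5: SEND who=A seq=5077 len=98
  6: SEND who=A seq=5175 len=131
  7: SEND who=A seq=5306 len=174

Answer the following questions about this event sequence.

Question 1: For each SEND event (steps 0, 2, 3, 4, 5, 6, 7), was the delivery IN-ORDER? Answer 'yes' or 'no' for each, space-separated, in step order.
Answer: yes no no yes yes yes yes

Derivation:
Step 0: SEND seq=0 -> in-order
Step 2: SEND seq=103 -> out-of-order
Step 3: SEND seq=224 -> out-of-order
Step 4: SEND seq=5000 -> in-order
Step 5: SEND seq=5077 -> in-order
Step 6: SEND seq=5175 -> in-order
Step 7: SEND seq=5306 -> in-order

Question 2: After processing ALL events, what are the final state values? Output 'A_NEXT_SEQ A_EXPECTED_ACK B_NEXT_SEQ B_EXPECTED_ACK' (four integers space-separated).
Answer: 5480 10 273 5480

Derivation:
After event 0: A_seq=5000 A_ack=10 B_seq=10 B_ack=5000
After event 1: A_seq=5000 A_ack=10 B_seq=103 B_ack=5000
After event 2: A_seq=5000 A_ack=10 B_seq=224 B_ack=5000
After event 3: A_seq=5000 A_ack=10 B_seq=273 B_ack=5000
After event 4: A_seq=5077 A_ack=10 B_seq=273 B_ack=5077
After event 5: A_seq=5175 A_ack=10 B_seq=273 B_ack=5175
After event 6: A_seq=5306 A_ack=10 B_seq=273 B_ack=5306
After event 7: A_seq=5480 A_ack=10 B_seq=273 B_ack=5480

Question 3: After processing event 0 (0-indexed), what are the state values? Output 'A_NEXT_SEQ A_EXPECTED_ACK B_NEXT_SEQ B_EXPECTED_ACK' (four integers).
After event 0: A_seq=5000 A_ack=10 B_seq=10 B_ack=5000

5000 10 10 5000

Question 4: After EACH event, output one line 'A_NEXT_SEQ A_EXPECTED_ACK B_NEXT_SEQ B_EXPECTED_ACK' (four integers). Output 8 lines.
5000 10 10 5000
5000 10 103 5000
5000 10 224 5000
5000 10 273 5000
5077 10 273 5077
5175 10 273 5175
5306 10 273 5306
5480 10 273 5480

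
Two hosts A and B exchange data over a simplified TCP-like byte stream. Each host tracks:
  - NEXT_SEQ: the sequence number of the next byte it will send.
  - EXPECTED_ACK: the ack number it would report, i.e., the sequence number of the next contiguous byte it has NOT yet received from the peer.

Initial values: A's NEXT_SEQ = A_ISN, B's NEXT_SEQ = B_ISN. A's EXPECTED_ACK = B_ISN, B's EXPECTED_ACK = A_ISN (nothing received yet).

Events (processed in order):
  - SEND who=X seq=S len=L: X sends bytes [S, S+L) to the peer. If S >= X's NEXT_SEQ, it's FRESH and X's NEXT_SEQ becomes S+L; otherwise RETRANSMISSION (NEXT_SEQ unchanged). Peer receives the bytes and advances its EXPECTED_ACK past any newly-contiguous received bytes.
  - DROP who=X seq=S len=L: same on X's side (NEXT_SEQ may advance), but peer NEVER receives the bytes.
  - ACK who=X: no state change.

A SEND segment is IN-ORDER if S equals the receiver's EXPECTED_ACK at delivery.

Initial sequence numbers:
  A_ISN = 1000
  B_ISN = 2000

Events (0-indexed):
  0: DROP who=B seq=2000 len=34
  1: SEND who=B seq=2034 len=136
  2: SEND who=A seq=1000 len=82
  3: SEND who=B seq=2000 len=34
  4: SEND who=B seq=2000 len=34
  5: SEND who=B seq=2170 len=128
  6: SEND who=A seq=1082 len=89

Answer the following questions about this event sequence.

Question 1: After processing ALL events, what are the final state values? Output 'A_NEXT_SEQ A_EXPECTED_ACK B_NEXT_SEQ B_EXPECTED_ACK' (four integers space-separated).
Answer: 1171 2298 2298 1171

Derivation:
After event 0: A_seq=1000 A_ack=2000 B_seq=2034 B_ack=1000
After event 1: A_seq=1000 A_ack=2000 B_seq=2170 B_ack=1000
After event 2: A_seq=1082 A_ack=2000 B_seq=2170 B_ack=1082
After event 3: A_seq=1082 A_ack=2170 B_seq=2170 B_ack=1082
After event 4: A_seq=1082 A_ack=2170 B_seq=2170 B_ack=1082
After event 5: A_seq=1082 A_ack=2298 B_seq=2298 B_ack=1082
After event 6: A_seq=1171 A_ack=2298 B_seq=2298 B_ack=1171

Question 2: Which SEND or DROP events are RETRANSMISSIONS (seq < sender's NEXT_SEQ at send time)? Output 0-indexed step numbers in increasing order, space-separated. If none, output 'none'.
Step 0: DROP seq=2000 -> fresh
Step 1: SEND seq=2034 -> fresh
Step 2: SEND seq=1000 -> fresh
Step 3: SEND seq=2000 -> retransmit
Step 4: SEND seq=2000 -> retransmit
Step 5: SEND seq=2170 -> fresh
Step 6: SEND seq=1082 -> fresh

Answer: 3 4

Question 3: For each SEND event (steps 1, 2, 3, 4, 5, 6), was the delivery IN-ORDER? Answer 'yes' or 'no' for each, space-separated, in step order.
Step 1: SEND seq=2034 -> out-of-order
Step 2: SEND seq=1000 -> in-order
Step 3: SEND seq=2000 -> in-order
Step 4: SEND seq=2000 -> out-of-order
Step 5: SEND seq=2170 -> in-order
Step 6: SEND seq=1082 -> in-order

Answer: no yes yes no yes yes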